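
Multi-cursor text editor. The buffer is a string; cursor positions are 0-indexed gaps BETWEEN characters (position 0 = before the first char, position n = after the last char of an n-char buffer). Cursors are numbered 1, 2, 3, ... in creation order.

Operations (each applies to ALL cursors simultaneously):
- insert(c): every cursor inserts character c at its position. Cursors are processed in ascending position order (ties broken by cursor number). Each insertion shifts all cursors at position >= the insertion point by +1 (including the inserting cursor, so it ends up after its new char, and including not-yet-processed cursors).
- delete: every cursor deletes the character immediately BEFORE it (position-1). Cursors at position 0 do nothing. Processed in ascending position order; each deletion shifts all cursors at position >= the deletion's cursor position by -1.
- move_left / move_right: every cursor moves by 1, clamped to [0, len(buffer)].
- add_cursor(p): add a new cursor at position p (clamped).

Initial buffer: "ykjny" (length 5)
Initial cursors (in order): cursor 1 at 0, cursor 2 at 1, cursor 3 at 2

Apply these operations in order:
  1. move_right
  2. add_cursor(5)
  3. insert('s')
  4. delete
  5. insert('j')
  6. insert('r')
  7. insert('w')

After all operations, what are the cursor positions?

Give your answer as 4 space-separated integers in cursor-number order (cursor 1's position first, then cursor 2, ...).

Answer: 4 8 12 17

Derivation:
After op 1 (move_right): buffer="ykjny" (len 5), cursors c1@1 c2@2 c3@3, authorship .....
After op 2 (add_cursor(5)): buffer="ykjny" (len 5), cursors c1@1 c2@2 c3@3 c4@5, authorship .....
After op 3 (insert('s')): buffer="ysksjsnys" (len 9), cursors c1@2 c2@4 c3@6 c4@9, authorship .1.2.3..4
After op 4 (delete): buffer="ykjny" (len 5), cursors c1@1 c2@2 c3@3 c4@5, authorship .....
After op 5 (insert('j')): buffer="yjkjjjnyj" (len 9), cursors c1@2 c2@4 c3@6 c4@9, authorship .1.2.3..4
After op 6 (insert('r')): buffer="yjrkjrjjrnyjr" (len 13), cursors c1@3 c2@6 c3@9 c4@13, authorship .11.22.33..44
After op 7 (insert('w')): buffer="yjrwkjrwjjrwnyjrw" (len 17), cursors c1@4 c2@8 c3@12 c4@17, authorship .111.222.333..444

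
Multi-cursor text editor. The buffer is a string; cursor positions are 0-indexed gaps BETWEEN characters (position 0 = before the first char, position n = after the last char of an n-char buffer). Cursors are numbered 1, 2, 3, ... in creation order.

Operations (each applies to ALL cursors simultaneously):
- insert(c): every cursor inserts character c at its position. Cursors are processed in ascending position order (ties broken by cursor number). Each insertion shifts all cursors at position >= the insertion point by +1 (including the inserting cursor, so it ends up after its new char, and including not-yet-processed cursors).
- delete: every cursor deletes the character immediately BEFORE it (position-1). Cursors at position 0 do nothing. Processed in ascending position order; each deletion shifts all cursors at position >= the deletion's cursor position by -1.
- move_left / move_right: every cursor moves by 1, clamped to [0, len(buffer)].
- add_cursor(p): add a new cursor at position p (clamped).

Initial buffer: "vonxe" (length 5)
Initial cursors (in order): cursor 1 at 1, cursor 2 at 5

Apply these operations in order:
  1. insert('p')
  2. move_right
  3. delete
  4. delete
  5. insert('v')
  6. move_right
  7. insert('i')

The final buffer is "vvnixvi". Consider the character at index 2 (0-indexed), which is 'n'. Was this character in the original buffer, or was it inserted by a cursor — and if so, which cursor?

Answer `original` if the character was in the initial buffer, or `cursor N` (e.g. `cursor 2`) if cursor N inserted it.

Answer: original

Derivation:
After op 1 (insert('p')): buffer="vponxep" (len 7), cursors c1@2 c2@7, authorship .1....2
After op 2 (move_right): buffer="vponxep" (len 7), cursors c1@3 c2@7, authorship .1....2
After op 3 (delete): buffer="vpnxe" (len 5), cursors c1@2 c2@5, authorship .1...
After op 4 (delete): buffer="vnx" (len 3), cursors c1@1 c2@3, authorship ...
After op 5 (insert('v')): buffer="vvnxv" (len 5), cursors c1@2 c2@5, authorship .1..2
After op 6 (move_right): buffer="vvnxv" (len 5), cursors c1@3 c2@5, authorship .1..2
After op 7 (insert('i')): buffer="vvnixvi" (len 7), cursors c1@4 c2@7, authorship .1.1.22
Authorship (.=original, N=cursor N): . 1 . 1 . 2 2
Index 2: author = original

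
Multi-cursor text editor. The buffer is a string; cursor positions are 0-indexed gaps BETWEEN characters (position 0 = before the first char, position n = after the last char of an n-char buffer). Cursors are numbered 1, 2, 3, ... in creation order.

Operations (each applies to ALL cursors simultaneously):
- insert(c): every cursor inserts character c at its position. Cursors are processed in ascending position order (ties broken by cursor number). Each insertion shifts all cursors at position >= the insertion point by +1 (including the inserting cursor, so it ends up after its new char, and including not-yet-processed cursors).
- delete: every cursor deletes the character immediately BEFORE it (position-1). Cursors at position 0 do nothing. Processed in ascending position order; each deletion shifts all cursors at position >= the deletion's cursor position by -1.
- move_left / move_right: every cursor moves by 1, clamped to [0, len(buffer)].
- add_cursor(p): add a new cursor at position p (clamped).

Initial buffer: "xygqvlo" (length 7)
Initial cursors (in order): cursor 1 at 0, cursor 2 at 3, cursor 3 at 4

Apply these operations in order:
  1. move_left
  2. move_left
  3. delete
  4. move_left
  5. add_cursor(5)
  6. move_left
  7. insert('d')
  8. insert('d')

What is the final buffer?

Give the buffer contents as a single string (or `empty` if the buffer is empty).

After op 1 (move_left): buffer="xygqvlo" (len 7), cursors c1@0 c2@2 c3@3, authorship .......
After op 2 (move_left): buffer="xygqvlo" (len 7), cursors c1@0 c2@1 c3@2, authorship .......
After op 3 (delete): buffer="gqvlo" (len 5), cursors c1@0 c2@0 c3@0, authorship .....
After op 4 (move_left): buffer="gqvlo" (len 5), cursors c1@0 c2@0 c3@0, authorship .....
After op 5 (add_cursor(5)): buffer="gqvlo" (len 5), cursors c1@0 c2@0 c3@0 c4@5, authorship .....
After op 6 (move_left): buffer="gqvlo" (len 5), cursors c1@0 c2@0 c3@0 c4@4, authorship .....
After op 7 (insert('d')): buffer="dddgqvldo" (len 9), cursors c1@3 c2@3 c3@3 c4@8, authorship 123....4.
After op 8 (insert('d')): buffer="ddddddgqvlddo" (len 13), cursors c1@6 c2@6 c3@6 c4@12, authorship 123123....44.

Answer: ddddddgqvlddo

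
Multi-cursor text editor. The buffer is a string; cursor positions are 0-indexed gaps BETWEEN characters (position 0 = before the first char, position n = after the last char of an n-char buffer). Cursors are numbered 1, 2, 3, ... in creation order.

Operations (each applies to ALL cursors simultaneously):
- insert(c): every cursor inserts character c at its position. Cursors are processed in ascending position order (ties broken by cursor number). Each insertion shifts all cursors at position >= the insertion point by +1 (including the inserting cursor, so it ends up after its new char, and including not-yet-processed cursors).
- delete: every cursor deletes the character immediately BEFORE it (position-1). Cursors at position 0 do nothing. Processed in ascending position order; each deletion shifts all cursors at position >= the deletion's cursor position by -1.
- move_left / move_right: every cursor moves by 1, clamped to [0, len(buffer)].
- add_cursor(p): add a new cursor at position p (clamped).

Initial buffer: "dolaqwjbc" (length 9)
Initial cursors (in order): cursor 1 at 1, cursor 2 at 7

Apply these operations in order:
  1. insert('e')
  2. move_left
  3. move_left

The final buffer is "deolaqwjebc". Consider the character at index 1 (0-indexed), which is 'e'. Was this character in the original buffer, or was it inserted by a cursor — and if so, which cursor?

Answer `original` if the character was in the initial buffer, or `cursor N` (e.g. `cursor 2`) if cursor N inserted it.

Answer: cursor 1

Derivation:
After op 1 (insert('e')): buffer="deolaqwjebc" (len 11), cursors c1@2 c2@9, authorship .1......2..
After op 2 (move_left): buffer="deolaqwjebc" (len 11), cursors c1@1 c2@8, authorship .1......2..
After op 3 (move_left): buffer="deolaqwjebc" (len 11), cursors c1@0 c2@7, authorship .1......2..
Authorship (.=original, N=cursor N): . 1 . . . . . . 2 . .
Index 1: author = 1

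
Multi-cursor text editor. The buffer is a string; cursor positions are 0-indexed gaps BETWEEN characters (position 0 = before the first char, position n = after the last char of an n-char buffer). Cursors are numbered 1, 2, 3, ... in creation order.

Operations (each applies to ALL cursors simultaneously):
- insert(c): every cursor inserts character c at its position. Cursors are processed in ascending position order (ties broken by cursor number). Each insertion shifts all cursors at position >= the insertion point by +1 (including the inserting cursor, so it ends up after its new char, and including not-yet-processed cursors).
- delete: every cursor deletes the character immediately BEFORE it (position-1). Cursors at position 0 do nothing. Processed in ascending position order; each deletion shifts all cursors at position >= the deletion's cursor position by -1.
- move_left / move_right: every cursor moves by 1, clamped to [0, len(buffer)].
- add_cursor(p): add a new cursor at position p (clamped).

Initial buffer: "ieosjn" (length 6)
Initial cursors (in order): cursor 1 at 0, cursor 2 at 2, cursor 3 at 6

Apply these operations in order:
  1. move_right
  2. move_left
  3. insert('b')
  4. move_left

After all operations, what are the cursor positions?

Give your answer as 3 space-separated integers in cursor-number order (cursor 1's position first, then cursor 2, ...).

Answer: 0 3 7

Derivation:
After op 1 (move_right): buffer="ieosjn" (len 6), cursors c1@1 c2@3 c3@6, authorship ......
After op 2 (move_left): buffer="ieosjn" (len 6), cursors c1@0 c2@2 c3@5, authorship ......
After op 3 (insert('b')): buffer="biebosjbn" (len 9), cursors c1@1 c2@4 c3@8, authorship 1..2...3.
After op 4 (move_left): buffer="biebosjbn" (len 9), cursors c1@0 c2@3 c3@7, authorship 1..2...3.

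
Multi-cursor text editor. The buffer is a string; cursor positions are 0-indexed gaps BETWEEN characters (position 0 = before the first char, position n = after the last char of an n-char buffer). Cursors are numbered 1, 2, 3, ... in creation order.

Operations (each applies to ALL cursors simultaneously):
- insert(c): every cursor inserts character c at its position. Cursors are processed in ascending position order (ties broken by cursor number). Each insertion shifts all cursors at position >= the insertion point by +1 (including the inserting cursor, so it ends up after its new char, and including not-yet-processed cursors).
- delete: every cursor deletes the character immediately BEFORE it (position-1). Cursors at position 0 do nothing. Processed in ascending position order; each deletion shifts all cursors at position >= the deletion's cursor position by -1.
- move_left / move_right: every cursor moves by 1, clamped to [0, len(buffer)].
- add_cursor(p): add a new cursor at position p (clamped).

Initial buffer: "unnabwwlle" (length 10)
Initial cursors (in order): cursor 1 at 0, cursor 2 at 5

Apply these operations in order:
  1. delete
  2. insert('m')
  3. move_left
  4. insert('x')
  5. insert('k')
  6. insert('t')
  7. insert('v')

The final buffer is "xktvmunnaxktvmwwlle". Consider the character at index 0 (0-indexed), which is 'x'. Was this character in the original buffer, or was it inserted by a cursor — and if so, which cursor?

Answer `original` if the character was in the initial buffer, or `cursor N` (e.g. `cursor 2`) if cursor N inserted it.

After op 1 (delete): buffer="unnawwlle" (len 9), cursors c1@0 c2@4, authorship .........
After op 2 (insert('m')): buffer="munnamwwlle" (len 11), cursors c1@1 c2@6, authorship 1....2.....
After op 3 (move_left): buffer="munnamwwlle" (len 11), cursors c1@0 c2@5, authorship 1....2.....
After op 4 (insert('x')): buffer="xmunnaxmwwlle" (len 13), cursors c1@1 c2@7, authorship 11....22.....
After op 5 (insert('k')): buffer="xkmunnaxkmwwlle" (len 15), cursors c1@2 c2@9, authorship 111....222.....
After op 6 (insert('t')): buffer="xktmunnaxktmwwlle" (len 17), cursors c1@3 c2@11, authorship 1111....2222.....
After op 7 (insert('v')): buffer="xktvmunnaxktvmwwlle" (len 19), cursors c1@4 c2@13, authorship 11111....22222.....
Authorship (.=original, N=cursor N): 1 1 1 1 1 . . . . 2 2 2 2 2 . . . . .
Index 0: author = 1

Answer: cursor 1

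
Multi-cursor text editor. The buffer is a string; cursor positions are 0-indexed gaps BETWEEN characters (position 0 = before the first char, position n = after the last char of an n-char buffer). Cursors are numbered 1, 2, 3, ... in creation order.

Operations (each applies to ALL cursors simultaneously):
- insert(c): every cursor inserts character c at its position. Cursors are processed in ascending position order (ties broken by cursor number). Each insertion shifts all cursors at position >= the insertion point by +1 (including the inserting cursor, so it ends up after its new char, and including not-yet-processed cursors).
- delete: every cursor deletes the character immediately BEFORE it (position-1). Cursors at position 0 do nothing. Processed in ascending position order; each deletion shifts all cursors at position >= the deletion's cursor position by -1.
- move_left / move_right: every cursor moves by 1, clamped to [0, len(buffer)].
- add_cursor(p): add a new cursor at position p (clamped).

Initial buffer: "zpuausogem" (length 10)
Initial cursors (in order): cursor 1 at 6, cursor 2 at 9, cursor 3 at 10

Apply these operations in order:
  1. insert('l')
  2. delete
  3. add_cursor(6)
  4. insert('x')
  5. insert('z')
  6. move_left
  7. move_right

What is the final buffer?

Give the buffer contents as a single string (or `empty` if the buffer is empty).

After op 1 (insert('l')): buffer="zpuauslogelml" (len 13), cursors c1@7 c2@11 c3@13, authorship ......1...2.3
After op 2 (delete): buffer="zpuausogem" (len 10), cursors c1@6 c2@9 c3@10, authorship ..........
After op 3 (add_cursor(6)): buffer="zpuausogem" (len 10), cursors c1@6 c4@6 c2@9 c3@10, authorship ..........
After op 4 (insert('x')): buffer="zpuausxxogexmx" (len 14), cursors c1@8 c4@8 c2@12 c3@14, authorship ......14...2.3
After op 5 (insert('z')): buffer="zpuausxxzzogexzmxz" (len 18), cursors c1@10 c4@10 c2@15 c3@18, authorship ......1414...22.33
After op 6 (move_left): buffer="zpuausxxzzogexzmxz" (len 18), cursors c1@9 c4@9 c2@14 c3@17, authorship ......1414...22.33
After op 7 (move_right): buffer="zpuausxxzzogexzmxz" (len 18), cursors c1@10 c4@10 c2@15 c3@18, authorship ......1414...22.33

Answer: zpuausxxzzogexzmxz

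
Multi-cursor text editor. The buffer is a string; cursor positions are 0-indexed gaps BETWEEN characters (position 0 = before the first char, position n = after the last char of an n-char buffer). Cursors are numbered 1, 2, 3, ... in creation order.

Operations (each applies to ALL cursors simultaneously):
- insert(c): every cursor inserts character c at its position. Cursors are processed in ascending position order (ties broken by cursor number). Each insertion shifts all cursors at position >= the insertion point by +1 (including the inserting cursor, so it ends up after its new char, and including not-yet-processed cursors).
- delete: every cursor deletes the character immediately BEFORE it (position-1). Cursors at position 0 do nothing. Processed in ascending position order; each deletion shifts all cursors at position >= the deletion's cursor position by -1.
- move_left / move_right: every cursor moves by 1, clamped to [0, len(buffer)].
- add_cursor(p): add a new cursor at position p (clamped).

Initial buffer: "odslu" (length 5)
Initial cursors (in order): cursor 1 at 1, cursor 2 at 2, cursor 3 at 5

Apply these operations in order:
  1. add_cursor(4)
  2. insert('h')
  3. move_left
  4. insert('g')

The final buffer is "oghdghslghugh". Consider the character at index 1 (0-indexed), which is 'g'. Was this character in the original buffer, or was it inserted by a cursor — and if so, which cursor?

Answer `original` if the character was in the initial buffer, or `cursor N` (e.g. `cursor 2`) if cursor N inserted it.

Answer: cursor 1

Derivation:
After op 1 (add_cursor(4)): buffer="odslu" (len 5), cursors c1@1 c2@2 c4@4 c3@5, authorship .....
After op 2 (insert('h')): buffer="ohdhslhuh" (len 9), cursors c1@2 c2@4 c4@7 c3@9, authorship .1.2..4.3
After op 3 (move_left): buffer="ohdhslhuh" (len 9), cursors c1@1 c2@3 c4@6 c3@8, authorship .1.2..4.3
After op 4 (insert('g')): buffer="oghdghslghugh" (len 13), cursors c1@2 c2@5 c4@9 c3@12, authorship .11.22..44.33
Authorship (.=original, N=cursor N): . 1 1 . 2 2 . . 4 4 . 3 3
Index 1: author = 1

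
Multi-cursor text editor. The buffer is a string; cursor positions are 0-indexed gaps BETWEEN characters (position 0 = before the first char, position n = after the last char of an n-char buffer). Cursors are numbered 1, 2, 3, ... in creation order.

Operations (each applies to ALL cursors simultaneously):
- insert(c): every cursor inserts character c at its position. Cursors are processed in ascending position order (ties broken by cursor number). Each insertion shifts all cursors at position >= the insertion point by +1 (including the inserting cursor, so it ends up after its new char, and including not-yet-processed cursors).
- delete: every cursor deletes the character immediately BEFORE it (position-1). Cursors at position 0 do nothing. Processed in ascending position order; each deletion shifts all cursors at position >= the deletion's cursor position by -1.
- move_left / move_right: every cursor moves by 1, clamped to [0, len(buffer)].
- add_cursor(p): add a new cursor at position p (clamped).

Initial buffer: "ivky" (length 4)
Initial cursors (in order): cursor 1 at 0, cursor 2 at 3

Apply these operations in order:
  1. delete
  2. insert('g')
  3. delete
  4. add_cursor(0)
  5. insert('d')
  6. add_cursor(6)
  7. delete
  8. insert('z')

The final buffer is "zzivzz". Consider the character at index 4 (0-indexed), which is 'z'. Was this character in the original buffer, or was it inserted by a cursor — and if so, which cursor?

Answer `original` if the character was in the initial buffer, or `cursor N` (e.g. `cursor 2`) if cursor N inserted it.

After op 1 (delete): buffer="ivy" (len 3), cursors c1@0 c2@2, authorship ...
After op 2 (insert('g')): buffer="givgy" (len 5), cursors c1@1 c2@4, authorship 1..2.
After op 3 (delete): buffer="ivy" (len 3), cursors c1@0 c2@2, authorship ...
After op 4 (add_cursor(0)): buffer="ivy" (len 3), cursors c1@0 c3@0 c2@2, authorship ...
After op 5 (insert('d')): buffer="ddivdy" (len 6), cursors c1@2 c3@2 c2@5, authorship 13..2.
After op 6 (add_cursor(6)): buffer="ddivdy" (len 6), cursors c1@2 c3@2 c2@5 c4@6, authorship 13..2.
After op 7 (delete): buffer="iv" (len 2), cursors c1@0 c3@0 c2@2 c4@2, authorship ..
After op 8 (insert('z')): buffer="zzivzz" (len 6), cursors c1@2 c3@2 c2@6 c4@6, authorship 13..24
Authorship (.=original, N=cursor N): 1 3 . . 2 4
Index 4: author = 2

Answer: cursor 2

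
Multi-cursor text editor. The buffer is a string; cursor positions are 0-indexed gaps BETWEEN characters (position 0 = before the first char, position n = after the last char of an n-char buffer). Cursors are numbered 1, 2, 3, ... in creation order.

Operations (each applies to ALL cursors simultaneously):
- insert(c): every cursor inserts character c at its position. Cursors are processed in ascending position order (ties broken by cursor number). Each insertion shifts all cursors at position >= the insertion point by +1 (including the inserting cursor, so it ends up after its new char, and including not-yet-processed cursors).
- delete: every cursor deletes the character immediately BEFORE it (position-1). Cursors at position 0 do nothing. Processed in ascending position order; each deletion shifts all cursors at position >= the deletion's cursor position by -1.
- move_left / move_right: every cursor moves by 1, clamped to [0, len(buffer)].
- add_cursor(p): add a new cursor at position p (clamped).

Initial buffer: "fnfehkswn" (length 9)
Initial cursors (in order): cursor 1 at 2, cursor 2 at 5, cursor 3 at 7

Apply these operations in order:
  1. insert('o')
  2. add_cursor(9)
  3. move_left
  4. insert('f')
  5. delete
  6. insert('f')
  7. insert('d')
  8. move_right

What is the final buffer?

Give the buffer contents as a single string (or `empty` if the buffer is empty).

Answer: fnfdofehfdokfdsfdown

Derivation:
After op 1 (insert('o')): buffer="fnofehoksown" (len 12), cursors c1@3 c2@7 c3@10, authorship ..1...2..3..
After op 2 (add_cursor(9)): buffer="fnofehoksown" (len 12), cursors c1@3 c2@7 c4@9 c3@10, authorship ..1...2..3..
After op 3 (move_left): buffer="fnofehoksown" (len 12), cursors c1@2 c2@6 c4@8 c3@9, authorship ..1...2..3..
After op 4 (insert('f')): buffer="fnfofehfokfsfown" (len 16), cursors c1@3 c2@8 c4@11 c3@13, authorship ..11...22.4.33..
After op 5 (delete): buffer="fnofehoksown" (len 12), cursors c1@2 c2@6 c4@8 c3@9, authorship ..1...2..3..
After op 6 (insert('f')): buffer="fnfofehfokfsfown" (len 16), cursors c1@3 c2@8 c4@11 c3@13, authorship ..11...22.4.33..
After op 7 (insert('d')): buffer="fnfdofehfdokfdsfdown" (len 20), cursors c1@4 c2@10 c4@14 c3@17, authorship ..111...222.44.333..
After op 8 (move_right): buffer="fnfdofehfdokfdsfdown" (len 20), cursors c1@5 c2@11 c4@15 c3@18, authorship ..111...222.44.333..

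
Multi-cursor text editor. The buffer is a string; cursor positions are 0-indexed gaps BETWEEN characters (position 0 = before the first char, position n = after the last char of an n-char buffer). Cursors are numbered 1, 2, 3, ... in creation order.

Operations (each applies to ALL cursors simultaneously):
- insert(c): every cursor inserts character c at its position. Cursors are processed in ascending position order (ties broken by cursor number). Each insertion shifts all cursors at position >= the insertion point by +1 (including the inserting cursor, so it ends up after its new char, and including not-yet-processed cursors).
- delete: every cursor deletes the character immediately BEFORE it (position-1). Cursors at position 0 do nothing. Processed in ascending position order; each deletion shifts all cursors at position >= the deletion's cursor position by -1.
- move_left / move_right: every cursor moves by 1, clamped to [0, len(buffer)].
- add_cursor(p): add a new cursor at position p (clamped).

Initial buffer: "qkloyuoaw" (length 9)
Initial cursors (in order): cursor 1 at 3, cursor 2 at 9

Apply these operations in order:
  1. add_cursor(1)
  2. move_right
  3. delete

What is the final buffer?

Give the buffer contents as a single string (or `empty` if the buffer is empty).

Answer: qlyuoa

Derivation:
After op 1 (add_cursor(1)): buffer="qkloyuoaw" (len 9), cursors c3@1 c1@3 c2@9, authorship .........
After op 2 (move_right): buffer="qkloyuoaw" (len 9), cursors c3@2 c1@4 c2@9, authorship .........
After op 3 (delete): buffer="qlyuoa" (len 6), cursors c3@1 c1@2 c2@6, authorship ......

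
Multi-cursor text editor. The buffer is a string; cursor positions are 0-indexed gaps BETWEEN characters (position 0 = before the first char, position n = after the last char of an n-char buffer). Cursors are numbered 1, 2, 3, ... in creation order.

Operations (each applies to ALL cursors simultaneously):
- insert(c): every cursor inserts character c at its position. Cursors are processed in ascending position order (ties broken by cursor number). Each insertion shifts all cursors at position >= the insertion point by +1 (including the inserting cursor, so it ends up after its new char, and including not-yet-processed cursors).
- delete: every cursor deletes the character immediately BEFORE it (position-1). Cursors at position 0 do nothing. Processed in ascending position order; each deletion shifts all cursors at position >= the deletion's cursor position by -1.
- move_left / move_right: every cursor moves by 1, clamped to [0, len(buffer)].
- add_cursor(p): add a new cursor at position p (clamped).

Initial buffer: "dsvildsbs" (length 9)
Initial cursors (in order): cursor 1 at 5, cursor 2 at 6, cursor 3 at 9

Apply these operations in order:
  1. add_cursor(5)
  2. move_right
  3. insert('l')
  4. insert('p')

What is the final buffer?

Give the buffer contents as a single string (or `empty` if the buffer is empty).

Answer: dsvildllppslpbslp

Derivation:
After op 1 (add_cursor(5)): buffer="dsvildsbs" (len 9), cursors c1@5 c4@5 c2@6 c3@9, authorship .........
After op 2 (move_right): buffer="dsvildsbs" (len 9), cursors c1@6 c4@6 c2@7 c3@9, authorship .........
After op 3 (insert('l')): buffer="dsvildllslbsl" (len 13), cursors c1@8 c4@8 c2@10 c3@13, authorship ......14.2..3
After op 4 (insert('p')): buffer="dsvildllppslpbslp" (len 17), cursors c1@10 c4@10 c2@13 c3@17, authorship ......1414.22..33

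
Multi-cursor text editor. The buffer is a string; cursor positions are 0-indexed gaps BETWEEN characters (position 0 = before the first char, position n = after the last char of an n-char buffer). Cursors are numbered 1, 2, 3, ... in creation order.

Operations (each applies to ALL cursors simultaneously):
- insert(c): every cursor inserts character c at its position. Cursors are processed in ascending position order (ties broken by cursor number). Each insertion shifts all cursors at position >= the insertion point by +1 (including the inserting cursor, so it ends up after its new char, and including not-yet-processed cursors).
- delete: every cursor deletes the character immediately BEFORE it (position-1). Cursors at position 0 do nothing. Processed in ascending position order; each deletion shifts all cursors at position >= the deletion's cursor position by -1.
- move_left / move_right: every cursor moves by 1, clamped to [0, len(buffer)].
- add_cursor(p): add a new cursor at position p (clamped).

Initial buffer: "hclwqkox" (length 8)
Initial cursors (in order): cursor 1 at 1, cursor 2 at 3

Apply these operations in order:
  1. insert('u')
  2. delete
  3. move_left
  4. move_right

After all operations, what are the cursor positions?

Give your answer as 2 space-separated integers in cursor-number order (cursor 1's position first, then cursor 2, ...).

Answer: 1 3

Derivation:
After op 1 (insert('u')): buffer="hucluwqkox" (len 10), cursors c1@2 c2@5, authorship .1..2.....
After op 2 (delete): buffer="hclwqkox" (len 8), cursors c1@1 c2@3, authorship ........
After op 3 (move_left): buffer="hclwqkox" (len 8), cursors c1@0 c2@2, authorship ........
After op 4 (move_right): buffer="hclwqkox" (len 8), cursors c1@1 c2@3, authorship ........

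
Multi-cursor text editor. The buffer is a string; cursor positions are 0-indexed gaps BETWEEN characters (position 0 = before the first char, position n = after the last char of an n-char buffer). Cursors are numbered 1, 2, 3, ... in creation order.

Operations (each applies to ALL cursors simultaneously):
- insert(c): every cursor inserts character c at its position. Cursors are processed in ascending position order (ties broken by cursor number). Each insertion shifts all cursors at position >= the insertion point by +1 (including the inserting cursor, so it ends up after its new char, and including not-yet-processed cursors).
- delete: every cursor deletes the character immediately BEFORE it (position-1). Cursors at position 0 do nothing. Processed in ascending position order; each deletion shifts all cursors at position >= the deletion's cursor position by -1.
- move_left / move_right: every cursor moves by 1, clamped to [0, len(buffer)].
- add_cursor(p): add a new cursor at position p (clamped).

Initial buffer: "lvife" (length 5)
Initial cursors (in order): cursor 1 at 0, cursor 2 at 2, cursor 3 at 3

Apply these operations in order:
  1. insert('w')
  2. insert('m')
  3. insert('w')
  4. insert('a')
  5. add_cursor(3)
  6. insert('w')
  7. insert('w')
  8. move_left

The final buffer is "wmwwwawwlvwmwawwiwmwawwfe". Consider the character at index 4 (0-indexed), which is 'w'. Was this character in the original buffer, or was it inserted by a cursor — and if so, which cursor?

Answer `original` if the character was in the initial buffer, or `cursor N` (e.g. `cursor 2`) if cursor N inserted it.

After op 1 (insert('w')): buffer="wlvwiwfe" (len 8), cursors c1@1 c2@4 c3@6, authorship 1..2.3..
After op 2 (insert('m')): buffer="wmlvwmiwmfe" (len 11), cursors c1@2 c2@6 c3@9, authorship 11..22.33..
After op 3 (insert('w')): buffer="wmwlvwmwiwmwfe" (len 14), cursors c1@3 c2@8 c3@12, authorship 111..222.333..
After op 4 (insert('a')): buffer="wmwalvwmwaiwmwafe" (len 17), cursors c1@4 c2@10 c3@15, authorship 1111..2222.3333..
After op 5 (add_cursor(3)): buffer="wmwalvwmwaiwmwafe" (len 17), cursors c4@3 c1@4 c2@10 c3@15, authorship 1111..2222.3333..
After op 6 (insert('w')): buffer="wmwwawlvwmwawiwmwawfe" (len 21), cursors c4@4 c1@6 c2@13 c3@19, authorship 111411..22222.33333..
After op 7 (insert('w')): buffer="wmwwwawwlvwmwawwiwmwawwfe" (len 25), cursors c4@5 c1@8 c2@16 c3@23, authorship 11144111..222222.333333..
After op 8 (move_left): buffer="wmwwwawwlvwmwawwiwmwawwfe" (len 25), cursors c4@4 c1@7 c2@15 c3@22, authorship 11144111..222222.333333..
Authorship (.=original, N=cursor N): 1 1 1 4 4 1 1 1 . . 2 2 2 2 2 2 . 3 3 3 3 3 3 . .
Index 4: author = 4

Answer: cursor 4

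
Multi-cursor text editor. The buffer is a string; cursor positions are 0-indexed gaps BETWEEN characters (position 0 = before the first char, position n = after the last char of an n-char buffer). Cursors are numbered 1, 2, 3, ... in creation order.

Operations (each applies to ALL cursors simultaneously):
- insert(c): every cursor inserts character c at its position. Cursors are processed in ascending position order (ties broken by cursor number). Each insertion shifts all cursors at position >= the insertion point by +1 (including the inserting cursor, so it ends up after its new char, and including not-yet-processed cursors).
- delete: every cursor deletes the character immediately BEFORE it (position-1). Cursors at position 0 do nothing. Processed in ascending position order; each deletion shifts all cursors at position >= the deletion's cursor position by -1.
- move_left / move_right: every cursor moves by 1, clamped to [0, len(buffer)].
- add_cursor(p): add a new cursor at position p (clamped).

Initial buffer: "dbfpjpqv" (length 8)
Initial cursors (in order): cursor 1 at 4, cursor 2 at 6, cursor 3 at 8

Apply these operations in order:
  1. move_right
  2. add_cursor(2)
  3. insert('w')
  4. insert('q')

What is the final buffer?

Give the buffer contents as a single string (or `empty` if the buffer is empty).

Answer: dbwqfpjwqpqwqvwq

Derivation:
After op 1 (move_right): buffer="dbfpjpqv" (len 8), cursors c1@5 c2@7 c3@8, authorship ........
After op 2 (add_cursor(2)): buffer="dbfpjpqv" (len 8), cursors c4@2 c1@5 c2@7 c3@8, authorship ........
After op 3 (insert('w')): buffer="dbwfpjwpqwvw" (len 12), cursors c4@3 c1@7 c2@10 c3@12, authorship ..4...1..2.3
After op 4 (insert('q')): buffer="dbwqfpjwqpqwqvwq" (len 16), cursors c4@4 c1@9 c2@13 c3@16, authorship ..44...11..22.33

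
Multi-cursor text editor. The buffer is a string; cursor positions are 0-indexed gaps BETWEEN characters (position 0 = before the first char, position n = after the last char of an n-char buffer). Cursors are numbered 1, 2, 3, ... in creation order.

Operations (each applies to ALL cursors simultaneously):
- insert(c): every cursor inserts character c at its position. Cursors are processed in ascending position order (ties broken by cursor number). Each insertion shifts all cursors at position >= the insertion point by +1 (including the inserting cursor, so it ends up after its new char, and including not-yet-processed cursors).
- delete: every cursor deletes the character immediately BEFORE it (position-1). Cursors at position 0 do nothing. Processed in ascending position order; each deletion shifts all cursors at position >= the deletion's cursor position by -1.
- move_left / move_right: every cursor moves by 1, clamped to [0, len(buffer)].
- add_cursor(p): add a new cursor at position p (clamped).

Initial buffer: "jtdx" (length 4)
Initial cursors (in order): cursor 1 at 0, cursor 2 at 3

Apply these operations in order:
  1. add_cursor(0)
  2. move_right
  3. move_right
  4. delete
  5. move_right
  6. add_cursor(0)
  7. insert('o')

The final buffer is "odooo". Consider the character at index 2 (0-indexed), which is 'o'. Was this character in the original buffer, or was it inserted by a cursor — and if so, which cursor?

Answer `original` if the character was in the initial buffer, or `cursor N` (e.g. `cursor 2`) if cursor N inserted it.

Answer: cursor 1

Derivation:
After op 1 (add_cursor(0)): buffer="jtdx" (len 4), cursors c1@0 c3@0 c2@3, authorship ....
After op 2 (move_right): buffer="jtdx" (len 4), cursors c1@1 c3@1 c2@4, authorship ....
After op 3 (move_right): buffer="jtdx" (len 4), cursors c1@2 c3@2 c2@4, authorship ....
After op 4 (delete): buffer="d" (len 1), cursors c1@0 c3@0 c2@1, authorship .
After op 5 (move_right): buffer="d" (len 1), cursors c1@1 c2@1 c3@1, authorship .
After op 6 (add_cursor(0)): buffer="d" (len 1), cursors c4@0 c1@1 c2@1 c3@1, authorship .
After op 7 (insert('o')): buffer="odooo" (len 5), cursors c4@1 c1@5 c2@5 c3@5, authorship 4.123
Authorship (.=original, N=cursor N): 4 . 1 2 3
Index 2: author = 1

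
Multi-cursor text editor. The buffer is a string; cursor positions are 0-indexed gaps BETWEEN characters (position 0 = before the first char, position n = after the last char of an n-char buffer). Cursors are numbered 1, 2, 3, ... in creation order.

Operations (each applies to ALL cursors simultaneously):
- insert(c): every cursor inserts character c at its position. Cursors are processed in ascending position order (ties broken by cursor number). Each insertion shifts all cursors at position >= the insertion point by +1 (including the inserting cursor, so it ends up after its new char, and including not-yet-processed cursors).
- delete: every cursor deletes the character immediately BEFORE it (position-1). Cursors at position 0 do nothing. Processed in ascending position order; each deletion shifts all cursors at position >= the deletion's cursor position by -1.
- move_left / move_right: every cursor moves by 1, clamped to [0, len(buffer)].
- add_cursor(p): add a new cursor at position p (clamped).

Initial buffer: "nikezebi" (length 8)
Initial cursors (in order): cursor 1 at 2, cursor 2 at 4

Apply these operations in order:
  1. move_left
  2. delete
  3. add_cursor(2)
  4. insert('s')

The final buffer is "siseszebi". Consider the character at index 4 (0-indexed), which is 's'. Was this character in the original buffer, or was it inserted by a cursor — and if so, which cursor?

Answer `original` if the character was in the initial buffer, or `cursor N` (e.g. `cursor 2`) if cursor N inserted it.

After op 1 (move_left): buffer="nikezebi" (len 8), cursors c1@1 c2@3, authorship ........
After op 2 (delete): buffer="iezebi" (len 6), cursors c1@0 c2@1, authorship ......
After op 3 (add_cursor(2)): buffer="iezebi" (len 6), cursors c1@0 c2@1 c3@2, authorship ......
After op 4 (insert('s')): buffer="siseszebi" (len 9), cursors c1@1 c2@3 c3@5, authorship 1.2.3....
Authorship (.=original, N=cursor N): 1 . 2 . 3 . . . .
Index 4: author = 3

Answer: cursor 3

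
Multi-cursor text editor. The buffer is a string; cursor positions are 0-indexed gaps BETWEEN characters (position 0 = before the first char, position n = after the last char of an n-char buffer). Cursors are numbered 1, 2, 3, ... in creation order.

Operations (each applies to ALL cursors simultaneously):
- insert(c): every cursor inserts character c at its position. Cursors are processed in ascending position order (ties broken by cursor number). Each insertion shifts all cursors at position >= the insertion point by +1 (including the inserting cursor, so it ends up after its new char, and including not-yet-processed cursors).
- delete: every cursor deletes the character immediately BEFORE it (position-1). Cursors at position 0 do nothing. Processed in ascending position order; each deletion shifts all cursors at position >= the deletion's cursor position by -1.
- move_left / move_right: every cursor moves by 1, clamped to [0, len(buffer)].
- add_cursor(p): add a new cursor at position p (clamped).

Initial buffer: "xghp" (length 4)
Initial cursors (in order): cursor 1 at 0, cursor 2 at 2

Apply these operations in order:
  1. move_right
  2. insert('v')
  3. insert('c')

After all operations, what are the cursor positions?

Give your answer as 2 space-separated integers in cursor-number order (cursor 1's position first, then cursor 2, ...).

After op 1 (move_right): buffer="xghp" (len 4), cursors c1@1 c2@3, authorship ....
After op 2 (insert('v')): buffer="xvghvp" (len 6), cursors c1@2 c2@5, authorship .1..2.
After op 3 (insert('c')): buffer="xvcghvcp" (len 8), cursors c1@3 c2@7, authorship .11..22.

Answer: 3 7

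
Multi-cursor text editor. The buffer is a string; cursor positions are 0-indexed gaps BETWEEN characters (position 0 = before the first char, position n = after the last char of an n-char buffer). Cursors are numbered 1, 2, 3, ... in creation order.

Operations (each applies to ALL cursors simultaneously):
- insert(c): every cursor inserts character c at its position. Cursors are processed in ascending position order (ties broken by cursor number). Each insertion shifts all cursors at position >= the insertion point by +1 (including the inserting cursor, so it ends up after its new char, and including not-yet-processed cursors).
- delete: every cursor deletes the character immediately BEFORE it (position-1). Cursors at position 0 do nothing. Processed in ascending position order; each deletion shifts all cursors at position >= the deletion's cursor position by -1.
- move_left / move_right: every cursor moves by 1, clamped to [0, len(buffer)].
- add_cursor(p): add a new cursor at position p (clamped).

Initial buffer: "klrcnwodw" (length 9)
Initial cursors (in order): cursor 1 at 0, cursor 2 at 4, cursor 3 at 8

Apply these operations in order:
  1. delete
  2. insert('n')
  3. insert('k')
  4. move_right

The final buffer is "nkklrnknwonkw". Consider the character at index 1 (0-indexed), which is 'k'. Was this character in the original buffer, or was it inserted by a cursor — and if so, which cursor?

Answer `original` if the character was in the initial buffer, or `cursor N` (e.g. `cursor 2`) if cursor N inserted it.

Answer: cursor 1

Derivation:
After op 1 (delete): buffer="klrnwow" (len 7), cursors c1@0 c2@3 c3@6, authorship .......
After op 2 (insert('n')): buffer="nklrnnwonw" (len 10), cursors c1@1 c2@5 c3@9, authorship 1...2...3.
After op 3 (insert('k')): buffer="nkklrnknwonkw" (len 13), cursors c1@2 c2@7 c3@12, authorship 11...22...33.
After op 4 (move_right): buffer="nkklrnknwonkw" (len 13), cursors c1@3 c2@8 c3@13, authorship 11...22...33.
Authorship (.=original, N=cursor N): 1 1 . . . 2 2 . . . 3 3 .
Index 1: author = 1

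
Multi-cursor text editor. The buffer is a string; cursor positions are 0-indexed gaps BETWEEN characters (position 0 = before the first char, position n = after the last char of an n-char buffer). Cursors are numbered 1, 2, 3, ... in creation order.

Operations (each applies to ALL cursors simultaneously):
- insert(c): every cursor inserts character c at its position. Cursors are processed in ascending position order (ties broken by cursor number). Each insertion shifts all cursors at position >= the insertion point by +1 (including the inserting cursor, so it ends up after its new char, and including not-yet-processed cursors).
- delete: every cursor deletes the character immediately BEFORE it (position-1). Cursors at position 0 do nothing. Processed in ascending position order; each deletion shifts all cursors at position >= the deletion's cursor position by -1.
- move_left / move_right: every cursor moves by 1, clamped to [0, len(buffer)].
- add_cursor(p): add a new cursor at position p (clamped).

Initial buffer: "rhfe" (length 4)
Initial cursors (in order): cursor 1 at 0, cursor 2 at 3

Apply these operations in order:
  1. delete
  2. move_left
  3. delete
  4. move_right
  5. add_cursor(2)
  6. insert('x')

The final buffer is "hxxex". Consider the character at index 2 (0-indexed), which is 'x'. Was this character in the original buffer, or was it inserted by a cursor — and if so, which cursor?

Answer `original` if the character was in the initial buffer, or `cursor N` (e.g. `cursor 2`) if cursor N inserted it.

After op 1 (delete): buffer="rhe" (len 3), cursors c1@0 c2@2, authorship ...
After op 2 (move_left): buffer="rhe" (len 3), cursors c1@0 c2@1, authorship ...
After op 3 (delete): buffer="he" (len 2), cursors c1@0 c2@0, authorship ..
After op 4 (move_right): buffer="he" (len 2), cursors c1@1 c2@1, authorship ..
After op 5 (add_cursor(2)): buffer="he" (len 2), cursors c1@1 c2@1 c3@2, authorship ..
After op 6 (insert('x')): buffer="hxxex" (len 5), cursors c1@3 c2@3 c3@5, authorship .12.3
Authorship (.=original, N=cursor N): . 1 2 . 3
Index 2: author = 2

Answer: cursor 2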